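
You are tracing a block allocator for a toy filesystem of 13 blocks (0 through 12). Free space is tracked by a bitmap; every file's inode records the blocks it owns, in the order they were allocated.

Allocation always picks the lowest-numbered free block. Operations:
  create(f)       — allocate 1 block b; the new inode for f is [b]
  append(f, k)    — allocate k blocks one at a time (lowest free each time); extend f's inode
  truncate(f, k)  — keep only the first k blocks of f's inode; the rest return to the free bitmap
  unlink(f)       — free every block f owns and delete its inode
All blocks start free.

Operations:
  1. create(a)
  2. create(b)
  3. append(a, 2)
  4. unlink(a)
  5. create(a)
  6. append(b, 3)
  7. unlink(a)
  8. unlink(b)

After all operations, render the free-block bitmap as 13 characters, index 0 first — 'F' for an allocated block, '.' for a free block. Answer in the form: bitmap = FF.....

bitmap = .............

create(a): bitmap=F............ | a=[0]
create(b): bitmap=FF........... | a=[0] b=[1]
append(a, 2): bitmap=FFFF......... | a=[0, 2, 3] b=[1]
unlink(a): bitmap=.F........... | b=[1]
create(a): bitmap=FF........... | a=[0] b=[1]
append(b, 3): bitmap=FFFFF........ | a=[0] b=[1, 2, 3, 4]
unlink(a): bitmap=.FFFF........ | b=[1, 2, 3, 4]
unlink(b): bitmap=............. | 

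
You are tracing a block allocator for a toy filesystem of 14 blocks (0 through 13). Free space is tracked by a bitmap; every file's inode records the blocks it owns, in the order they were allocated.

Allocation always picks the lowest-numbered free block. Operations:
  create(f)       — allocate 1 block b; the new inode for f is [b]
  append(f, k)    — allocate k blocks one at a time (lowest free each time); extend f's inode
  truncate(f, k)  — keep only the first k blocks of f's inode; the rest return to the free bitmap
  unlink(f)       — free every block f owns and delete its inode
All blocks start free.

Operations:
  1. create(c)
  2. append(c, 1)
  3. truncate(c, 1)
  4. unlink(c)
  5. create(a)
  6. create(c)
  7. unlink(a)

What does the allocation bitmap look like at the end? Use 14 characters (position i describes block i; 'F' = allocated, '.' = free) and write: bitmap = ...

  1. create(c)  ⇒  F.............  {c→[0]}
  2. append(c, 1)  ⇒  FF............  {c→[0, 1]}
  3. truncate(c, 1)  ⇒  F.............  {c→[0]}
  4. unlink(c)  ⇒  ..............  {}
  5. create(a)  ⇒  F.............  {a→[0]}
  6. create(c)  ⇒  FF............  {a→[0]; c→[1]}
  7. unlink(a)  ⇒  .F............  {c→[1]}

bitmap = .F............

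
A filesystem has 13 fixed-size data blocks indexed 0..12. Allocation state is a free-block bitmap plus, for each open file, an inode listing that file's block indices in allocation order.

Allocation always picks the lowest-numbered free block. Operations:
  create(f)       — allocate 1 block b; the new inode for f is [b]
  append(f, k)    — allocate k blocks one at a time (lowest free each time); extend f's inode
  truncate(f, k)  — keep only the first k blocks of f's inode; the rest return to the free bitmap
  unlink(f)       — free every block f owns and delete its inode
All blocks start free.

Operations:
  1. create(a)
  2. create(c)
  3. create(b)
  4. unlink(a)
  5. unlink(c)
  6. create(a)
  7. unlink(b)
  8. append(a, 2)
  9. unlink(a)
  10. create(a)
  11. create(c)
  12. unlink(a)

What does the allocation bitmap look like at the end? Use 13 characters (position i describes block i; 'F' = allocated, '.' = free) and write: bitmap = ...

bitmap = .F...........

[1] create(a) — a=0 (map F............)
[2] create(c) — a=0 c=1 (map FF...........)
[3] create(b) — a=0 b=2 c=1 (map FFF..........)
[4] unlink(a) — b=2 c=1 (map .FF..........)
[5] unlink(c) — b=2 (map ..F..........)
[6] create(a) — a=0 b=2 (map F.F..........)
[7] unlink(b) — a=0 (map F............)
[8] append(a, 2) — a=0,1,2 (map FFF..........)
[9] unlink(a) —  (map .............)
[10] create(a) — a=0 (map F............)
[11] create(c) — a=0 c=1 (map FF...........)
[12] unlink(a) — c=1 (map .F...........)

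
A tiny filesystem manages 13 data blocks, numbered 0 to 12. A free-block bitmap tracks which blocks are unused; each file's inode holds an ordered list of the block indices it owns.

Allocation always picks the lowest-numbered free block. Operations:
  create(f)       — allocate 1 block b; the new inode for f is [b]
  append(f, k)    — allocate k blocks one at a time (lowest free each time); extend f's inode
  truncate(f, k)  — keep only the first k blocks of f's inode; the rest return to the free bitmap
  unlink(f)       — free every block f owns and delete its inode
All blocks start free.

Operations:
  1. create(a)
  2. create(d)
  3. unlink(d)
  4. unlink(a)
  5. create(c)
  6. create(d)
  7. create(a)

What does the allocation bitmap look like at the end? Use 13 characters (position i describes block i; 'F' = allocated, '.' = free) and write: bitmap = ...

bitmap = FFF..........

[1] create(a) — a=0 (map F............)
[2] create(d) — a=0 d=1 (map FF...........)
[3] unlink(d) — a=0 (map F............)
[4] unlink(a) —  (map .............)
[5] create(c) — c=0 (map F............)
[6] create(d) — c=0 d=1 (map FF...........)
[7] create(a) — a=2 c=0 d=1 (map FFF..........)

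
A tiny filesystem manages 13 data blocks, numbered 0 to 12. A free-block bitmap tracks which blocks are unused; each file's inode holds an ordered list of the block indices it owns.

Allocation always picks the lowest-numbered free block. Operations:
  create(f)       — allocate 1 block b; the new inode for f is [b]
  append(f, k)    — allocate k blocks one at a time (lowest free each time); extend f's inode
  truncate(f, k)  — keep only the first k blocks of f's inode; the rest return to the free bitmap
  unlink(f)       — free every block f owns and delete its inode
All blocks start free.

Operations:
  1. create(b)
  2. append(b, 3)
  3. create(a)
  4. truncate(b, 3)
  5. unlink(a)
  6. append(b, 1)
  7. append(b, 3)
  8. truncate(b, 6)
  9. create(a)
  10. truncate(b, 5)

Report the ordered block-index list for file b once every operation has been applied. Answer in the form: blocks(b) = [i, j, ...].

blocks(b) = [0, 1, 2, 3, 4]

after create(b) → b:[0]  free=[F............]
after append(b, 3) → b:[0, 1, 2, 3]  free=[FFFF.........]
after create(a) → a:[4], b:[0, 1, 2, 3]  free=[FFFFF........]
after truncate(b, 3) → a:[4], b:[0, 1, 2]  free=[FFF.F........]
after unlink(a) → b:[0, 1, 2]  free=[FFF..........]
after append(b, 1) → b:[0, 1, 2, 3]  free=[FFFF.........]
after append(b, 3) → b:[0, 1, 2, 3, 4, 5, 6]  free=[FFFFFFF......]
after truncate(b, 6) → b:[0, 1, 2, 3, 4, 5]  free=[FFFFFF.......]
after create(a) → a:[6], b:[0, 1, 2, 3, 4, 5]  free=[FFFFFFF......]
after truncate(b, 5) → a:[6], b:[0, 1, 2, 3, 4]  free=[FFFFF.F......]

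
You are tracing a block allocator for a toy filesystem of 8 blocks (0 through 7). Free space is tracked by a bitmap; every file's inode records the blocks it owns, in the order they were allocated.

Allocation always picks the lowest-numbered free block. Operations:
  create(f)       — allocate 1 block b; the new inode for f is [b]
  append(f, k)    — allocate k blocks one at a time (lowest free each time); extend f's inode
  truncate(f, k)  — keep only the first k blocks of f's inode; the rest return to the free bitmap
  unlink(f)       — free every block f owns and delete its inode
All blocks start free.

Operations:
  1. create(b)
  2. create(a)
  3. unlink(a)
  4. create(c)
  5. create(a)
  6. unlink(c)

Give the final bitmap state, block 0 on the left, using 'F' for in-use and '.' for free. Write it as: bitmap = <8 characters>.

[1] create(b) — b=0 (map F.......)
[2] create(a) — a=1 b=0 (map FF......)
[3] unlink(a) — b=0 (map F.......)
[4] create(c) — b=0 c=1 (map FF......)
[5] create(a) — a=2 b=0 c=1 (map FFF.....)
[6] unlink(c) — a=2 b=0 (map F.F.....)

bitmap = F.F.....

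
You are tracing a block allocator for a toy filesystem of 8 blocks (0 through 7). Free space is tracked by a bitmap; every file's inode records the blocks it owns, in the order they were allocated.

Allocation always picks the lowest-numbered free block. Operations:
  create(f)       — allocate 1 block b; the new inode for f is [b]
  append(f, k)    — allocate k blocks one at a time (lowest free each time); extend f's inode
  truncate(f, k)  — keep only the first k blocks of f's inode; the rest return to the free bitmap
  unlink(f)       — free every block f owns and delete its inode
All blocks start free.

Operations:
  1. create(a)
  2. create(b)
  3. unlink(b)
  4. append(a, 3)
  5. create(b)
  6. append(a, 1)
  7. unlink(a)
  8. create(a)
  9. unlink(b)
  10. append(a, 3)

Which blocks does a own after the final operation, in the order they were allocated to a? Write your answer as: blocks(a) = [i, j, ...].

blocks(a) = [0, 1, 2, 3]

after create(a) → a:[0]  free=[F.......]
after create(b) → a:[0], b:[1]  free=[FF......]
after unlink(b) → a:[0]  free=[F.......]
after append(a, 3) → a:[0, 1, 2, 3]  free=[FFFF....]
after create(b) → a:[0, 1, 2, 3], b:[4]  free=[FFFFF...]
after append(a, 1) → a:[0, 1, 2, 3, 5], b:[4]  free=[FFFFFF..]
after unlink(a) → b:[4]  free=[....F...]
after create(a) → a:[0], b:[4]  free=[F...F...]
after unlink(b) → a:[0]  free=[F.......]
after append(a, 3) → a:[0, 1, 2, 3]  free=[FFFF....]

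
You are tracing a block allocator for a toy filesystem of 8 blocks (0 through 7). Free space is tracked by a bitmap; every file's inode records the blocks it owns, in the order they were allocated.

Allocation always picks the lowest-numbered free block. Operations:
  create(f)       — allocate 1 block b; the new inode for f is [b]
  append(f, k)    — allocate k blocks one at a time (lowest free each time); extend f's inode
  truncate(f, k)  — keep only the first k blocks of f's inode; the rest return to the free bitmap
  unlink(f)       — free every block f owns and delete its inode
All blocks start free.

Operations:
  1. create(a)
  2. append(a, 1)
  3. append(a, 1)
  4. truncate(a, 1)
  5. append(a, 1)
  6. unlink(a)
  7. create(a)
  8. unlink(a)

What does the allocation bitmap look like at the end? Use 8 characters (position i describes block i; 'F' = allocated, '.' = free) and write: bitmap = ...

bitmap = ........

after create(a) → a:[0]  free=[F.......]
after append(a, 1) → a:[0, 1]  free=[FF......]
after append(a, 1) → a:[0, 1, 2]  free=[FFF.....]
after truncate(a, 1) → a:[0]  free=[F.......]
after append(a, 1) → a:[0, 1]  free=[FF......]
after unlink(a) →   free=[........]
after create(a) → a:[0]  free=[F.......]
after unlink(a) →   free=[........]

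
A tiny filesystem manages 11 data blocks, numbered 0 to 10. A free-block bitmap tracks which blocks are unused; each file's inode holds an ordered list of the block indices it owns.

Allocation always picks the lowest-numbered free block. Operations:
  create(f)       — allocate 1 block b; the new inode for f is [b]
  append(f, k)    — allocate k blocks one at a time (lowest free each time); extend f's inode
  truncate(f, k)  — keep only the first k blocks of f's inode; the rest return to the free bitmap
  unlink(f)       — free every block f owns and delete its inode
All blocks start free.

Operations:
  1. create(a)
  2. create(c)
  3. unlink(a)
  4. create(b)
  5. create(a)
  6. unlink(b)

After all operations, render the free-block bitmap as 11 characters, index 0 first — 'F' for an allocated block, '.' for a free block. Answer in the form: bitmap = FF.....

bitmap = .FF........

[1] create(a) — a=0 (map F..........)
[2] create(c) — a=0 c=1 (map FF.........)
[3] unlink(a) — c=1 (map .F.........)
[4] create(b) — b=0 c=1 (map FF.........)
[5] create(a) — a=2 b=0 c=1 (map FFF........)
[6] unlink(b) — a=2 c=1 (map .FF........)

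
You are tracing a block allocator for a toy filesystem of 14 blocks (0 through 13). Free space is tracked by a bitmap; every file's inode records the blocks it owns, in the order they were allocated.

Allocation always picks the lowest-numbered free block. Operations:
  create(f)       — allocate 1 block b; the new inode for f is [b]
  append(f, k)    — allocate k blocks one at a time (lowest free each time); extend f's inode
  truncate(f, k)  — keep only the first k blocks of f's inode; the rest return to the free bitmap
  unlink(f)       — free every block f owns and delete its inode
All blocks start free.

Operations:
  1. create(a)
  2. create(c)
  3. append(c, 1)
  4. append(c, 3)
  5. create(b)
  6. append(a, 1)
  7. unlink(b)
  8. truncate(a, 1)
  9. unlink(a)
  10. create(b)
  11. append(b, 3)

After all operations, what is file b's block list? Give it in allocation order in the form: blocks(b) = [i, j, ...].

blocks(b) = [0, 6, 7, 8]

create(a): bitmap=F............. | a=[0]
create(c): bitmap=FF............ | a=[0] c=[1]
append(c, 1): bitmap=FFF........... | a=[0] c=[1, 2]
append(c, 3): bitmap=FFFFFF........ | a=[0] c=[1, 2, 3, 4, 5]
create(b): bitmap=FFFFFFF....... | a=[0] b=[6] c=[1, 2, 3, 4, 5]
append(a, 1): bitmap=FFFFFFFF...... | a=[0, 7] b=[6] c=[1, 2, 3, 4, 5]
unlink(b): bitmap=FFFFFF.F...... | a=[0, 7] c=[1, 2, 3, 4, 5]
truncate(a, 1): bitmap=FFFFFF........ | a=[0] c=[1, 2, 3, 4, 5]
unlink(a): bitmap=.FFFFF........ | c=[1, 2, 3, 4, 5]
create(b): bitmap=FFFFFF........ | b=[0] c=[1, 2, 3, 4, 5]
append(b, 3): bitmap=FFFFFFFFF..... | b=[0, 6, 7, 8] c=[1, 2, 3, 4, 5]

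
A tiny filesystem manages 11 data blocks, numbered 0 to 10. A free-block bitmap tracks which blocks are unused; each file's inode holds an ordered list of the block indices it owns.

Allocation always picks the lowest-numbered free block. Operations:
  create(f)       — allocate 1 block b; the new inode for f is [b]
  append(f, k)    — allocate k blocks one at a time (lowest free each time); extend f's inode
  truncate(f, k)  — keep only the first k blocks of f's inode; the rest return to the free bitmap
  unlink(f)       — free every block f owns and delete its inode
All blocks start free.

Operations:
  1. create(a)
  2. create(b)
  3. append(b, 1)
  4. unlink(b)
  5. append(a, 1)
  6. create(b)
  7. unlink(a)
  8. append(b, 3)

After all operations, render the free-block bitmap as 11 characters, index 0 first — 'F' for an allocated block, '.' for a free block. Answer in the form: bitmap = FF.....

[1] create(a) — a=0 (map F..........)
[2] create(b) — a=0 b=1 (map FF.........)
[3] append(b, 1) — a=0 b=1,2 (map FFF........)
[4] unlink(b) — a=0 (map F..........)
[5] append(a, 1) — a=0,1 (map FF.........)
[6] create(b) — a=0,1 b=2 (map FFF........)
[7] unlink(a) — b=2 (map ..F........)
[8] append(b, 3) — b=2,0,1,3 (map FFFF.......)

bitmap = FFFF.......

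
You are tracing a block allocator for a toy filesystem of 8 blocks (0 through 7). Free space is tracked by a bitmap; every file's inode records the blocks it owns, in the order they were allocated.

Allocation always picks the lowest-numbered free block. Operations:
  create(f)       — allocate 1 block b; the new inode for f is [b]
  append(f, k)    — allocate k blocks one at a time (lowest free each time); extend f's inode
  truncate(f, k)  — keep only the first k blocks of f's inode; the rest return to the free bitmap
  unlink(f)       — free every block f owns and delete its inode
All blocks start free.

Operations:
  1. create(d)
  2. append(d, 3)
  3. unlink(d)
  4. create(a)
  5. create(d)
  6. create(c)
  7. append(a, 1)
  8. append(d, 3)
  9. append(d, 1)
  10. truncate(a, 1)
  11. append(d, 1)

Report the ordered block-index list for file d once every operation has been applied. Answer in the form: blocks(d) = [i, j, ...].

blocks(d) = [1, 4, 5, 6, 7, 3]

  1. create(d)  ⇒  F.......  {d→[0]}
  2. append(d, 3)  ⇒  FFFF....  {d→[0, 1, 2, 3]}
  3. unlink(d)  ⇒  ........  {}
  4. create(a)  ⇒  F.......  {a→[0]}
  5. create(d)  ⇒  FF......  {a→[0]; d→[1]}
  6. create(c)  ⇒  FFF.....  {a→[0]; c→[2]; d→[1]}
  7. append(a, 1)  ⇒  FFFF....  {a→[0, 3]; c→[2]; d→[1]}
  8. append(d, 3)  ⇒  FFFFFFF.  {a→[0, 3]; c→[2]; d→[1, 4, 5, 6]}
  9. append(d, 1)  ⇒  FFFFFFFF  {a→[0, 3]; c→[2]; d→[1, 4, 5, 6, 7]}
  10. truncate(a, 1)  ⇒  FFF.FFFF  {a→[0]; c→[2]; d→[1, 4, 5, 6, 7]}
  11. append(d, 1)  ⇒  FFFFFFFF  {a→[0]; c→[2]; d→[1, 4, 5, 6, 7, 3]}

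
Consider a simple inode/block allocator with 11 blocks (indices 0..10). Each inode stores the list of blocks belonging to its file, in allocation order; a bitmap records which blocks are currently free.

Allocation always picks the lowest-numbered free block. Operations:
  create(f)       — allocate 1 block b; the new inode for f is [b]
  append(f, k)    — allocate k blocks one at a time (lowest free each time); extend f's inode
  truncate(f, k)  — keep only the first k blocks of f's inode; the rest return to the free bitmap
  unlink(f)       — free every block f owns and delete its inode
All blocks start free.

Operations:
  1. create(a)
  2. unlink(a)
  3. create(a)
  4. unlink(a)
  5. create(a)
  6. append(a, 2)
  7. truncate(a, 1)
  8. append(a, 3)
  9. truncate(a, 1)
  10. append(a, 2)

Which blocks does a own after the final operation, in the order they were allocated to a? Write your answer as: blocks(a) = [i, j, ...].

[1] create(a) — a=0 (map F..........)
[2] unlink(a) —  (map ...........)
[3] create(a) — a=0 (map F..........)
[4] unlink(a) —  (map ...........)
[5] create(a) — a=0 (map F..........)
[6] append(a, 2) — a=0,1,2 (map FFF........)
[7] truncate(a, 1) — a=0 (map F..........)
[8] append(a, 3) — a=0,1,2,3 (map FFFF.......)
[9] truncate(a, 1) — a=0 (map F..........)
[10] append(a, 2) — a=0,1,2 (map FFF........)

blocks(a) = [0, 1, 2]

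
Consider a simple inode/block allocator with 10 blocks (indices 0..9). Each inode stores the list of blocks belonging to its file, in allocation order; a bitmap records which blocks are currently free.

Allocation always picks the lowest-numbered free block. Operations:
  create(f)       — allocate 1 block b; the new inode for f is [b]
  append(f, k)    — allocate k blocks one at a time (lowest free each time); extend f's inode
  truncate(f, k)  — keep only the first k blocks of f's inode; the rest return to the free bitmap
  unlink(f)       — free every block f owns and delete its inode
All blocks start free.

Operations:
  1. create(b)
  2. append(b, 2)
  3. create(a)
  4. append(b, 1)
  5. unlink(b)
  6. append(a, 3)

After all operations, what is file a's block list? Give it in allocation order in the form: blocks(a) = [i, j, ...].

  1. create(b)  ⇒  F.........  {b→[0]}
  2. append(b, 2)  ⇒  FFF.......  {b→[0, 1, 2]}
  3. create(a)  ⇒  FFFF......  {a→[3]; b→[0, 1, 2]}
  4. append(b, 1)  ⇒  FFFFF.....  {a→[3]; b→[0, 1, 2, 4]}
  5. unlink(b)  ⇒  ...F......  {a→[3]}
  6. append(a, 3)  ⇒  FFFF......  {a→[3, 0, 1, 2]}

blocks(a) = [3, 0, 1, 2]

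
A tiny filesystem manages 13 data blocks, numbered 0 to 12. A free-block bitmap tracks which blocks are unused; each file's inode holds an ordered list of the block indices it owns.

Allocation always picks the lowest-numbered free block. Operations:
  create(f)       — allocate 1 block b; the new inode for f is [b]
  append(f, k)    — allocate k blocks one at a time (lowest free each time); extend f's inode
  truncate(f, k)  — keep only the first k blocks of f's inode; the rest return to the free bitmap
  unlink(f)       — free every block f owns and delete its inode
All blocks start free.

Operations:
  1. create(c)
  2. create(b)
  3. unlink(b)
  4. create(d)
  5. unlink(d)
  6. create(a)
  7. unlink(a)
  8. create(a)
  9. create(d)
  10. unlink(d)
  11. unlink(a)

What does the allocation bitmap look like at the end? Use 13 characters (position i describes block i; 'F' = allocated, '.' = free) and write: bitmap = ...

bitmap = F............

[1] create(c) — c=0 (map F............)
[2] create(b) — b=1 c=0 (map FF...........)
[3] unlink(b) — c=0 (map F............)
[4] create(d) — c=0 d=1 (map FF...........)
[5] unlink(d) — c=0 (map F............)
[6] create(a) — a=1 c=0 (map FF...........)
[7] unlink(a) — c=0 (map F............)
[8] create(a) — a=1 c=0 (map FF...........)
[9] create(d) — a=1 c=0 d=2 (map FFF..........)
[10] unlink(d) — a=1 c=0 (map FF...........)
[11] unlink(a) — c=0 (map F............)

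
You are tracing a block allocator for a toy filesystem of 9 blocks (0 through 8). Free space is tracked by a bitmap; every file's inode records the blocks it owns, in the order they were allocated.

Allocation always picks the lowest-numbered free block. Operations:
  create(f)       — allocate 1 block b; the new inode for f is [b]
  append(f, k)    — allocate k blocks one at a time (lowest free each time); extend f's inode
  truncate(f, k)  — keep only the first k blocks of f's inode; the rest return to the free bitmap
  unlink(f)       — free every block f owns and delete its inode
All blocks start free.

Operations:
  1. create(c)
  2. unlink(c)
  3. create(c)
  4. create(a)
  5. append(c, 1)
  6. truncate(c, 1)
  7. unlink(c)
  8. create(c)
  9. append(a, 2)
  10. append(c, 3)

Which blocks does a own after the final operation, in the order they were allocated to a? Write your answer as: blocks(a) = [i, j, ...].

blocks(a) = [1, 2, 3]

after create(c) → c:[0]  free=[F........]
after unlink(c) →   free=[.........]
after create(c) → c:[0]  free=[F........]
after create(a) → a:[1], c:[0]  free=[FF.......]
after append(c, 1) → a:[1], c:[0, 2]  free=[FFF......]
after truncate(c, 1) → a:[1], c:[0]  free=[FF.......]
after unlink(c) → a:[1]  free=[.F.......]
after create(c) → a:[1], c:[0]  free=[FF.......]
after append(a, 2) → a:[1, 2, 3], c:[0]  free=[FFFF.....]
after append(c, 3) → a:[1, 2, 3], c:[0, 4, 5, 6]  free=[FFFFFFF..]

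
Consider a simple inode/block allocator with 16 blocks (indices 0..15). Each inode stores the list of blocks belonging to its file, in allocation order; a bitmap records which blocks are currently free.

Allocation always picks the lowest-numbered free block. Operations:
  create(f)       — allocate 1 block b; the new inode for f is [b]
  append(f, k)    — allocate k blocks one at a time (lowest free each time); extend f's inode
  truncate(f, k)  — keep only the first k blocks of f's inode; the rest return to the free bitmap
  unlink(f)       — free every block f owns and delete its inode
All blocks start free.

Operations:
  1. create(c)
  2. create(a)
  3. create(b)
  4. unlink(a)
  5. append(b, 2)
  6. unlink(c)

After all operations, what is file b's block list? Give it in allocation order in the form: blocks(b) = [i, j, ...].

  1. create(c)  ⇒  F...............  {c→[0]}
  2. create(a)  ⇒  FF..............  {a→[1]; c→[0]}
  3. create(b)  ⇒  FFF.............  {a→[1]; b→[2]; c→[0]}
  4. unlink(a)  ⇒  F.F.............  {b→[2]; c→[0]}
  5. append(b, 2)  ⇒  FFFF............  {b→[2, 1, 3]; c→[0]}
  6. unlink(c)  ⇒  .FFF............  {b→[2, 1, 3]}

blocks(b) = [2, 1, 3]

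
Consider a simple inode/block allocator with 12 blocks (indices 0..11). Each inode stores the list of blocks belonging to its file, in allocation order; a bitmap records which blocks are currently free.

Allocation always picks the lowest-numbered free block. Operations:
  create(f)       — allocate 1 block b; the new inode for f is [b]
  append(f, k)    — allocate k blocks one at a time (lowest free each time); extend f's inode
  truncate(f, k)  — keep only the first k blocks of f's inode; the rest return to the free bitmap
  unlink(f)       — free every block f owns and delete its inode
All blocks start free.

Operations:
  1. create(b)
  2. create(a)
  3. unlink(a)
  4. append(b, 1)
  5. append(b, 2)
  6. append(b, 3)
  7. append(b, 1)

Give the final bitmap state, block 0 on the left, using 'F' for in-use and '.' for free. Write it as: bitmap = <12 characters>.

bitmap = FFFFFFFF....

after create(b) → b:[0]  free=[F...........]
after create(a) → a:[1], b:[0]  free=[FF..........]
after unlink(a) → b:[0]  free=[F...........]
after append(b, 1) → b:[0, 1]  free=[FF..........]
after append(b, 2) → b:[0, 1, 2, 3]  free=[FFFF........]
after append(b, 3) → b:[0, 1, 2, 3, 4, 5, 6]  free=[FFFFFFF.....]
after append(b, 1) → b:[0, 1, 2, 3, 4, 5, 6, 7]  free=[FFFFFFFF....]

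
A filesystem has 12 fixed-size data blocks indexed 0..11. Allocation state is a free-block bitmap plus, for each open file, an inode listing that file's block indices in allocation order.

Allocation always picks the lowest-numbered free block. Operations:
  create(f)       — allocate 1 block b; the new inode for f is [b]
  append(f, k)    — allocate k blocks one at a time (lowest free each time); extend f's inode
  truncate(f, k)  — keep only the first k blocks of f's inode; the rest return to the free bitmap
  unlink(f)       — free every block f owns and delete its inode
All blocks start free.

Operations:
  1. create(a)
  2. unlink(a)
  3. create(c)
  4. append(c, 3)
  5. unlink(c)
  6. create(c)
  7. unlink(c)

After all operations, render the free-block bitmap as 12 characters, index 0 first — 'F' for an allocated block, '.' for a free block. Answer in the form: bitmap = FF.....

after create(a) → a:[0]  free=[F...........]
after unlink(a) →   free=[............]
after create(c) → c:[0]  free=[F...........]
after append(c, 3) → c:[0, 1, 2, 3]  free=[FFFF........]
after unlink(c) →   free=[............]
after create(c) → c:[0]  free=[F...........]
after unlink(c) →   free=[............]

bitmap = ............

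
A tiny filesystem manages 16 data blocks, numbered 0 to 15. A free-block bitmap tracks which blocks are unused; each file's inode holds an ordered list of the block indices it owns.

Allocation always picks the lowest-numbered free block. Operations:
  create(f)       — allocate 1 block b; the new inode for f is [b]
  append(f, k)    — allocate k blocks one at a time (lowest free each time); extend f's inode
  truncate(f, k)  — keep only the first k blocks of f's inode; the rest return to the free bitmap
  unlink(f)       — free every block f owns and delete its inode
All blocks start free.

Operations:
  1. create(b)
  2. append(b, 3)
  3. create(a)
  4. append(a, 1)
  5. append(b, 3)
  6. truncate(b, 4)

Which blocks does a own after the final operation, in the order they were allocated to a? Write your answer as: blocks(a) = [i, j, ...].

after create(b) → b:[0]  free=[F...............]
after append(b, 3) → b:[0, 1, 2, 3]  free=[FFFF............]
after create(a) → a:[4], b:[0, 1, 2, 3]  free=[FFFFF...........]
after append(a, 1) → a:[4, 5], b:[0, 1, 2, 3]  free=[FFFFFF..........]
after append(b, 3) → a:[4, 5], b:[0, 1, 2, 3, 6, 7, 8]  free=[FFFFFFFFF.......]
after truncate(b, 4) → a:[4, 5], b:[0, 1, 2, 3]  free=[FFFFFF..........]

blocks(a) = [4, 5]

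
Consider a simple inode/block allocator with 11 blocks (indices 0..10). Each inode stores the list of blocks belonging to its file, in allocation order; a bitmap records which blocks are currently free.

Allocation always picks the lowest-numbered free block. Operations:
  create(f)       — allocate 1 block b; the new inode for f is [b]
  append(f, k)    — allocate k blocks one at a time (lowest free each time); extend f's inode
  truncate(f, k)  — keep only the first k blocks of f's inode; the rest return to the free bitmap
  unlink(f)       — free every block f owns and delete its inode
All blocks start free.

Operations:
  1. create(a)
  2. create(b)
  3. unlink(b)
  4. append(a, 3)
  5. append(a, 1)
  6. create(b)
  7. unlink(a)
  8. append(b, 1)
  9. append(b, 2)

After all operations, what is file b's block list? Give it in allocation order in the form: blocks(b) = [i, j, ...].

after create(a) → a:[0]  free=[F..........]
after create(b) → a:[0], b:[1]  free=[FF.........]
after unlink(b) → a:[0]  free=[F..........]
after append(a, 3) → a:[0, 1, 2, 3]  free=[FFFF.......]
after append(a, 1) → a:[0, 1, 2, 3, 4]  free=[FFFFF......]
after create(b) → a:[0, 1, 2, 3, 4], b:[5]  free=[FFFFFF.....]
after unlink(a) → b:[5]  free=[.....F.....]
after append(b, 1) → b:[5, 0]  free=[F....F.....]
after append(b, 2) → b:[5, 0, 1, 2]  free=[FFF..F.....]

blocks(b) = [5, 0, 1, 2]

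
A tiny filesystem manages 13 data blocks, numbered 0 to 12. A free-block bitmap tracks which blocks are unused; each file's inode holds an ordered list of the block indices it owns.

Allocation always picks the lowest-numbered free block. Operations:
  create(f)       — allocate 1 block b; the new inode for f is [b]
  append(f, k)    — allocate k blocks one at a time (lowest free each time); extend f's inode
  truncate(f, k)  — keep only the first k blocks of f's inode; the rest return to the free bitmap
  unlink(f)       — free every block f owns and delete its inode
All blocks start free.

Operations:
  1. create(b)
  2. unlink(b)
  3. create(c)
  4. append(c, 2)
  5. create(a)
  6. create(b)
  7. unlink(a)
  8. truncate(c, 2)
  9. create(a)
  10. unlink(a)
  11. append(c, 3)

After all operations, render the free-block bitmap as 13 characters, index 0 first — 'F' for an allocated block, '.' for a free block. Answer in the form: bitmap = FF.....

bitmap = FFFFFF.......

after create(b) → b:[0]  free=[F............]
after unlink(b) →   free=[.............]
after create(c) → c:[0]  free=[F............]
after append(c, 2) → c:[0, 1, 2]  free=[FFF..........]
after create(a) → a:[3], c:[0, 1, 2]  free=[FFFF.........]
after create(b) → a:[3], b:[4], c:[0, 1, 2]  free=[FFFFF........]
after unlink(a) → b:[4], c:[0, 1, 2]  free=[FFF.F........]
after truncate(c, 2) → b:[4], c:[0, 1]  free=[FF..F........]
after create(a) → a:[2], b:[4], c:[0, 1]  free=[FFF.F........]
after unlink(a) → b:[4], c:[0, 1]  free=[FF..F........]
after append(c, 3) → b:[4], c:[0, 1, 2, 3, 5]  free=[FFFFFF.......]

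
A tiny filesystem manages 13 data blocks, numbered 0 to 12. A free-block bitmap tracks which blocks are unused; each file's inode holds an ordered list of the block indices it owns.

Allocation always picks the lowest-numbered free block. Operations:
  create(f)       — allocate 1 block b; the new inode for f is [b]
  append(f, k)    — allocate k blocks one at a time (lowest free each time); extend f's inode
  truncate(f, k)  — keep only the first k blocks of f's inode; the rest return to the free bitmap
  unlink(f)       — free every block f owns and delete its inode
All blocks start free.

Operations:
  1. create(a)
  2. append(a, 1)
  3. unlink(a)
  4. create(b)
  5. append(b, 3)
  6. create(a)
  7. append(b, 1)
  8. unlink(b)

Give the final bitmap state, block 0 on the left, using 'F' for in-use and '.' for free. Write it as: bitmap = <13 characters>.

create(a): bitmap=F............ | a=[0]
append(a, 1): bitmap=FF........... | a=[0, 1]
unlink(a): bitmap=............. | 
create(b): bitmap=F............ | b=[0]
append(b, 3): bitmap=FFFF......... | b=[0, 1, 2, 3]
create(a): bitmap=FFFFF........ | a=[4] b=[0, 1, 2, 3]
append(b, 1): bitmap=FFFFFF....... | a=[4] b=[0, 1, 2, 3, 5]
unlink(b): bitmap=....F........ | a=[4]

bitmap = ....F........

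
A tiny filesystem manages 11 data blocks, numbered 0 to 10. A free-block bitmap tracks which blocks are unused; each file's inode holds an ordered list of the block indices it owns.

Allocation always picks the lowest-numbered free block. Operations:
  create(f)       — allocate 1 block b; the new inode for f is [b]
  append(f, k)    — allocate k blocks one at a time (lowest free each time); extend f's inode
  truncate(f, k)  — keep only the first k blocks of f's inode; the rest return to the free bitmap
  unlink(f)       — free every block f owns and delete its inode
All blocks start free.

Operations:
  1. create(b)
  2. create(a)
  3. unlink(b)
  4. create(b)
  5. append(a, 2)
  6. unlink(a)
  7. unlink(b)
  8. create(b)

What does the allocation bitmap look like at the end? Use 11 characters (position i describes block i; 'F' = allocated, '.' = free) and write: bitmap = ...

bitmap = F..........

  1. create(b)  ⇒  F..........  {b→[0]}
  2. create(a)  ⇒  FF.........  {a→[1]; b→[0]}
  3. unlink(b)  ⇒  .F.........  {a→[1]}
  4. create(b)  ⇒  FF.........  {a→[1]; b→[0]}
  5. append(a, 2)  ⇒  FFFF.......  {a→[1, 2, 3]; b→[0]}
  6. unlink(a)  ⇒  F..........  {b→[0]}
  7. unlink(b)  ⇒  ...........  {}
  8. create(b)  ⇒  F..........  {b→[0]}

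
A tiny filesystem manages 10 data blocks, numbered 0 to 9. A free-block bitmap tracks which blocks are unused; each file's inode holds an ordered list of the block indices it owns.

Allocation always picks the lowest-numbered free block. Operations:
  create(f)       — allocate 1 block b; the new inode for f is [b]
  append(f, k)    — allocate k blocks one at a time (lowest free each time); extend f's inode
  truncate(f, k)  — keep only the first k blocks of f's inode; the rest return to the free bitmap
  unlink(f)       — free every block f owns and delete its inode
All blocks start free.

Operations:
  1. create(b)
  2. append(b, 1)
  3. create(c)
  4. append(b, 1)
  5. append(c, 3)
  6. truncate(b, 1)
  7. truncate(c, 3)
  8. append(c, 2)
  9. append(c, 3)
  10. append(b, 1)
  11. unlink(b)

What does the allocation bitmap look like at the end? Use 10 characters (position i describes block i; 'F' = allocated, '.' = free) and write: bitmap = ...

[1] create(b) — b=0 (map F.........)
[2] append(b, 1) — b=0,1 (map FF........)
[3] create(c) — b=0,1 c=2 (map FFF.......)
[4] append(b, 1) — b=0,1,3 c=2 (map FFFF......)
[5] append(c, 3) — b=0,1,3 c=2,4,5,6 (map FFFFFFF...)
[6] truncate(b, 1) — b=0 c=2,4,5,6 (map F.F.FFF...)
[7] truncate(c, 3) — b=0 c=2,4,5 (map F.F.FF....)
[8] append(c, 2) — b=0 c=2,4,5,1,3 (map FFFFFF....)
[9] append(c, 3) — b=0 c=2,4,5,1,3,6,7,8 (map FFFFFFFFF.)
[10] append(b, 1) — b=0,9 c=2,4,5,1,3,6,7,8 (map FFFFFFFFFF)
[11] unlink(b) — c=2,4,5,1,3,6,7,8 (map .FFFFFFFF.)

bitmap = .FFFFFFFF.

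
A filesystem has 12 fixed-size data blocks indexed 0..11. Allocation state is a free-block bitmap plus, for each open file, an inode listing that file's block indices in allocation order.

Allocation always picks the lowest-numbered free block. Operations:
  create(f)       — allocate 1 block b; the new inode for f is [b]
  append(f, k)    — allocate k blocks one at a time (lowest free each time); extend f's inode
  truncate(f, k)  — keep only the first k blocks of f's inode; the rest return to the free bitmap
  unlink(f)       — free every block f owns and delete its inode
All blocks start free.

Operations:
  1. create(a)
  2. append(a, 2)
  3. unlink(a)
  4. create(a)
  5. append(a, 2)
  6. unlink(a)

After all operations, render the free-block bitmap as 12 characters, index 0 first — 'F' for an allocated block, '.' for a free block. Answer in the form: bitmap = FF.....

bitmap = ............

create(a): bitmap=F........... | a=[0]
append(a, 2): bitmap=FFF......... | a=[0, 1, 2]
unlink(a): bitmap=............ | 
create(a): bitmap=F........... | a=[0]
append(a, 2): bitmap=FFF......... | a=[0, 1, 2]
unlink(a): bitmap=............ | 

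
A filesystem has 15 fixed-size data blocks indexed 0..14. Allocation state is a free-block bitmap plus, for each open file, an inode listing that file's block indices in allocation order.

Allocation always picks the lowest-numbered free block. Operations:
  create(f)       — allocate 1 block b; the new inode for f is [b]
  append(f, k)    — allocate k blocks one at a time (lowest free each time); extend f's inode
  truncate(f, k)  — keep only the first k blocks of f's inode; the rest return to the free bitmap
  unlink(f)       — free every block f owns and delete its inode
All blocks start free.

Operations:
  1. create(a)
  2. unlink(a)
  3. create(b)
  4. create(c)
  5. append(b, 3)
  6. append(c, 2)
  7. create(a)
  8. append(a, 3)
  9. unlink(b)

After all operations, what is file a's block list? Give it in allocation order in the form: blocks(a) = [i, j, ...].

  1. create(a)  ⇒  F..............  {a→[0]}
  2. unlink(a)  ⇒  ...............  {}
  3. create(b)  ⇒  F..............  {b→[0]}
  4. create(c)  ⇒  FF.............  {b→[0]; c→[1]}
  5. append(b, 3)  ⇒  FFFFF..........  {b→[0, 2, 3, 4]; c→[1]}
  6. append(c, 2)  ⇒  FFFFFFF........  {b→[0, 2, 3, 4]; c→[1, 5, 6]}
  7. create(a)  ⇒  FFFFFFFF.......  {a→[7]; b→[0, 2, 3, 4]; c→[1, 5, 6]}
  8. append(a, 3)  ⇒  FFFFFFFFFFF....  {a→[7, 8, 9, 10]; b→[0, 2, 3, 4]; c→[1, 5, 6]}
  9. unlink(b)  ⇒  .F...FFFFFF....  {a→[7, 8, 9, 10]; c→[1, 5, 6]}

blocks(a) = [7, 8, 9, 10]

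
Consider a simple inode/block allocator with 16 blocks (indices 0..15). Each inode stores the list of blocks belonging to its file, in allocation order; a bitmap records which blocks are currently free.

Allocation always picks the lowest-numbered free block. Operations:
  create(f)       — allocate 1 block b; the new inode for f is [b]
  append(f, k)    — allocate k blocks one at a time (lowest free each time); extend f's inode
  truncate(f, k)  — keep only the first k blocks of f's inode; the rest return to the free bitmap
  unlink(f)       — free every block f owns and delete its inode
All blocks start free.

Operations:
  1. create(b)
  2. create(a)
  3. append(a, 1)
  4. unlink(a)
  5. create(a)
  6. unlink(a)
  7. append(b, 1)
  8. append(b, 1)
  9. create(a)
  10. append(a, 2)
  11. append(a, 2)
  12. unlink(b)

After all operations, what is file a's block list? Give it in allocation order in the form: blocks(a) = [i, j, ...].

after create(b) → b:[0]  free=[F...............]
after create(a) → a:[1], b:[0]  free=[FF..............]
after append(a, 1) → a:[1, 2], b:[0]  free=[FFF.............]
after unlink(a) → b:[0]  free=[F...............]
after create(a) → a:[1], b:[0]  free=[FF..............]
after unlink(a) → b:[0]  free=[F...............]
after append(b, 1) → b:[0, 1]  free=[FF..............]
after append(b, 1) → b:[0, 1, 2]  free=[FFF.............]
after create(a) → a:[3], b:[0, 1, 2]  free=[FFFF............]
after append(a, 2) → a:[3, 4, 5], b:[0, 1, 2]  free=[FFFFFF..........]
after append(a, 2) → a:[3, 4, 5, 6, 7], b:[0, 1, 2]  free=[FFFFFFFF........]
after unlink(b) → a:[3, 4, 5, 6, 7]  free=[...FFFFF........]

blocks(a) = [3, 4, 5, 6, 7]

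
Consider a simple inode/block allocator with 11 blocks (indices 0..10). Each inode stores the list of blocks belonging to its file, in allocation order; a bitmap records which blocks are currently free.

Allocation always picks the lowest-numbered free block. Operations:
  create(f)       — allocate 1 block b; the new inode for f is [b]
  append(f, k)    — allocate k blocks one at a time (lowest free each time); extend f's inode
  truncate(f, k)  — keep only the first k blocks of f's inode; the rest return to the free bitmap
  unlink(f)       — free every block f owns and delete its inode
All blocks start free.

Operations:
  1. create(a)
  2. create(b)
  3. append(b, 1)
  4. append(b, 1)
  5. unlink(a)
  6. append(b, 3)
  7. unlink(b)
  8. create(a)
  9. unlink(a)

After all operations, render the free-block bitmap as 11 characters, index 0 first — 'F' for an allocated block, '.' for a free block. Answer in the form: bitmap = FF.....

  1. create(a)  ⇒  F..........  {a→[0]}
  2. create(b)  ⇒  FF.........  {a→[0]; b→[1]}
  3. append(b, 1)  ⇒  FFF........  {a→[0]; b→[1, 2]}
  4. append(b, 1)  ⇒  FFFF.......  {a→[0]; b→[1, 2, 3]}
  5. unlink(a)  ⇒  .FFF.......  {b→[1, 2, 3]}
  6. append(b, 3)  ⇒  FFFFFF.....  {b→[1, 2, 3, 0, 4, 5]}
  7. unlink(b)  ⇒  ...........  {}
  8. create(a)  ⇒  F..........  {a→[0]}
  9. unlink(a)  ⇒  ...........  {}

bitmap = ...........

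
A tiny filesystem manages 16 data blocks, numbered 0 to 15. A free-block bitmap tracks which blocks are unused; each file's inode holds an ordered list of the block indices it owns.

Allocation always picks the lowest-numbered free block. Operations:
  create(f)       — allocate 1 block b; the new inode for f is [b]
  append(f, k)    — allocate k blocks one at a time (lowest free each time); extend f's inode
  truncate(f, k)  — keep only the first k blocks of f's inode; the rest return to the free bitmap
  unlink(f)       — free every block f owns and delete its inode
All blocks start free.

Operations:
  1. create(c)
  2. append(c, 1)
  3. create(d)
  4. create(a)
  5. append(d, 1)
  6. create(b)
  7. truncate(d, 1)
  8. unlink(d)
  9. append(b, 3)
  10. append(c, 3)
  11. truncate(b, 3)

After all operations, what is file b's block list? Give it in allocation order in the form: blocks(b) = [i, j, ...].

blocks(b) = [5, 2, 4]

[1] create(c) — c=0 (map F...............)
[2] append(c, 1) — c=0,1 (map FF..............)
[3] create(d) — c=0,1 d=2 (map FFF.............)
[4] create(a) — a=3 c=0,1 d=2 (map FFFF............)
[5] append(d, 1) — a=3 c=0,1 d=2,4 (map FFFFF...........)
[6] create(b) — a=3 b=5 c=0,1 d=2,4 (map FFFFFF..........)
[7] truncate(d, 1) — a=3 b=5 c=0,1 d=2 (map FFFF.F..........)
[8] unlink(d) — a=3 b=5 c=0,1 (map FF.F.F..........)
[9] append(b, 3) — a=3 b=5,2,4,6 c=0,1 (map FFFFFFF.........)
[10] append(c, 3) — a=3 b=5,2,4,6 c=0,1,7,8,9 (map FFFFFFFFFF......)
[11] truncate(b, 3) — a=3 b=5,2,4 c=0,1,7,8,9 (map FFFFFF.FFF......)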